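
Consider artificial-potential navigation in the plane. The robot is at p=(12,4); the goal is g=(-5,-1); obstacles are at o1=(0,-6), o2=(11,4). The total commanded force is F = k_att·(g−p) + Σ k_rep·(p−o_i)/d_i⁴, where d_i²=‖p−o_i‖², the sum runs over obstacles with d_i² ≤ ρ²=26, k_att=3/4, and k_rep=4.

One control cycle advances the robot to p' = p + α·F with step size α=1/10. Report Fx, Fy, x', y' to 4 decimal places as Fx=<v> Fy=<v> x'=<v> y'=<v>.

Fx=-8.7500 Fy=-3.7500 x'=11.1250 y'=3.6250

F_att = 3/4·(g−p) = 3/4·(-17,-5) = (-12.7500,-3.7500)
o1: d²=244 > ρ²=26 → inactive
o2: d²=1 ≤ ρ²=26; F_rep = 4·(1,0)/1² = (4.0000,0.0000)
F = F_att + ΣF_rep = (-8.7500,-3.7500)
p' = p + 1/10·F = (11.1250,3.6250)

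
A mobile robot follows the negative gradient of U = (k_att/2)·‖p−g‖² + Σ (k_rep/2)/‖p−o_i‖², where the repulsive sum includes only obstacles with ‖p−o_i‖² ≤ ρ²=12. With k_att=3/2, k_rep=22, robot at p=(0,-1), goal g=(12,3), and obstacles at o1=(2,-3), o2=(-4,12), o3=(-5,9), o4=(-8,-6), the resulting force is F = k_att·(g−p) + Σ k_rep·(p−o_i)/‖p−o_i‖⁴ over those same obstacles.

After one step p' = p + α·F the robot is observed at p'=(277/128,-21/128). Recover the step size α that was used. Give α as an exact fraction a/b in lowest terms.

α = 1/8

F_att = 3/2·(g−p) = 3/2·(12,4) = (18.0000,6.0000)
o1: d²=8 ≤ ρ²=12; F_rep = 22·(-2,2)/8² = (-0.6875,0.6875)
o2: d²=185 > ρ²=12 → inactive
o3: d²=125 > ρ²=12 → inactive
o4: d²=89 > ρ²=12 → inactive
F = F_att + ΣF_rep = (17.3125,6.6875)
Δp = p'−p = (2.1641,0.8359); α = Δx/Fx = (277/128) / (277/16) = 1/8
check: Δy/Fy = (107/128) / (107/16) = 1/8 ✓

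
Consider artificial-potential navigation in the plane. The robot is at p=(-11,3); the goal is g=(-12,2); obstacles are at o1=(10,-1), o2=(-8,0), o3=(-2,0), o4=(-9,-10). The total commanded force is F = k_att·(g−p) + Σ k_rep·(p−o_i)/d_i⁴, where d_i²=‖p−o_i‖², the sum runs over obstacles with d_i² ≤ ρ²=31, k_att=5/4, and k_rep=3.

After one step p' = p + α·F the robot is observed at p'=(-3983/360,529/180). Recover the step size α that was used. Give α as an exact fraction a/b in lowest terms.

α = 1/20

F_att = 5/4·(g−p) = 5/4·(-1,-1) = (-1.2500,-1.2500)
o1: d²=457 > ρ²=31 → inactive
o2: d²=18 ≤ ρ²=31; F_rep = 3·(-3,3)/18² = (-0.0278,0.0278)
o3: d²=90 > ρ²=31 → inactive
o4: d²=173 > ρ²=31 → inactive
F = F_att + ΣF_rep = (-1.2778,-1.2222)
Δp = p'−p = (-0.0639,-0.0611); α = Δx/Fx = (-23/360) / (-23/18) = 1/20
check: Δy/Fy = (-11/180) / (-11/9) = 1/20 ✓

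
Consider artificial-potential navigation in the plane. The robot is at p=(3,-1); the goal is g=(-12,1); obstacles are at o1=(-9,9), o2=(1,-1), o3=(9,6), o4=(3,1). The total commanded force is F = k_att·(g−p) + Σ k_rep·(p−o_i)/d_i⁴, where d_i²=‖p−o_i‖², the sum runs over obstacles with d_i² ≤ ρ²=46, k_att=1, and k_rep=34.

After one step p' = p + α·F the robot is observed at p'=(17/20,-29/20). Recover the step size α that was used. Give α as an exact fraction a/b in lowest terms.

α = 1/5

F_att = 1·(g−p) = 1·(-15,2) = (-15.0000,2.0000)
o1: d²=244 > ρ²=46 → inactive
o2: d²=4 ≤ ρ²=46; F_rep = 34·(2,0)/4² = (4.2500,0.0000)
o3: d²=85 > ρ²=46 → inactive
o4: d²=4 ≤ ρ²=46; F_rep = 34·(0,-2)/4² = (0.0000,-4.2500)
F = F_att + ΣF_rep = (-10.7500,-2.2500)
Δp = p'−p = (-2.1500,-0.4500); α = Δx/Fx = (-43/20) / (-43/4) = 1/5
check: Δy/Fy = (-9/20) / (-9/4) = 1/5 ✓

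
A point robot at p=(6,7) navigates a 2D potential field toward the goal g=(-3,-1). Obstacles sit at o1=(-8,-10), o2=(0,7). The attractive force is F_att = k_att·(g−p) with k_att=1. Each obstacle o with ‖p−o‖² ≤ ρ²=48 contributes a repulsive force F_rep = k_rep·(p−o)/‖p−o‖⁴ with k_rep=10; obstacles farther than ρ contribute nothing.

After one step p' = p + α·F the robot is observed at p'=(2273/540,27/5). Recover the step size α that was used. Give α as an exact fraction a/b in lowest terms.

α = 1/5

F_att = 1·(g−p) = 1·(-9,-8) = (-9.0000,-8.0000)
o1: d²=485 > ρ²=48 → inactive
o2: d²=36 ≤ ρ²=48; F_rep = 10·(6,0)/36² = (0.0463,0.0000)
F = F_att + ΣF_rep = (-8.9537,-8.0000)
Δp = p'−p = (-1.7907,-1.6000); α = Δx/Fx = (-967/540) / (-967/108) = 1/5
check: Δy/Fy = (-8/5) / (-8) = 1/5 ✓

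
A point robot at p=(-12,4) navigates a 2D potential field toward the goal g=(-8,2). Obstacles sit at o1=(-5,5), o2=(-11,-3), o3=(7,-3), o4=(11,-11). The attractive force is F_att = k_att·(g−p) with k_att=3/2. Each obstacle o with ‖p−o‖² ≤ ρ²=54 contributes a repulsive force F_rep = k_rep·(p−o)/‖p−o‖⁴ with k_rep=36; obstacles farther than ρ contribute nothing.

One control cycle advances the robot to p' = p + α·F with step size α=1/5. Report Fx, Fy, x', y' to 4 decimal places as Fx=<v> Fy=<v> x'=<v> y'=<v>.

Fx=5.8848 Fy=-2.9136 x'=-10.8230 y'=3.4173

F_att = 3/2·(g−p) = 3/2·(4,-2) = (6.0000,-3.0000)
o1: d²=50 ≤ ρ²=54; F_rep = 36·(-7,-1)/50² = (-0.1008,-0.0144)
o2: d²=50 ≤ ρ²=54; F_rep = 36·(-1,7)/50² = (-0.0144,0.1008)
o3: d²=410 > ρ²=54 → inactive
o4: d²=754 > ρ²=54 → inactive
F = F_att + ΣF_rep = (5.8848,-2.9136)
p' = p + 1/5·F = (-10.8230,3.4173)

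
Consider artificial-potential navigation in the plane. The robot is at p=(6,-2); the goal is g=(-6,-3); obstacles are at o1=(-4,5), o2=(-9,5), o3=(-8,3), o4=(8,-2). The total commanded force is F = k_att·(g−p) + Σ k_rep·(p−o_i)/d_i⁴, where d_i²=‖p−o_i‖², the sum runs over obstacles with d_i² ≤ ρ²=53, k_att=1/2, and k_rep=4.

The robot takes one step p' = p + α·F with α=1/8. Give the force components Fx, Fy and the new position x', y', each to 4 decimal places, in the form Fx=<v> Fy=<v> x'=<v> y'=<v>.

F_att = 1/2·(g−p) = 1/2·(-12,-1) = (-6.0000,-0.5000)
o1: d²=149 > ρ²=53 → inactive
o2: d²=274 > ρ²=53 → inactive
o3: d²=221 > ρ²=53 → inactive
o4: d²=4 ≤ ρ²=53; F_rep = 4·(-2,0)/4² = (-0.5000,0.0000)
F = F_att + ΣF_rep = (-6.5000,-0.5000)
p' = p + 1/8·F = (5.1875,-2.0625)

Fx=-6.5000 Fy=-0.5000 x'=5.1875 y'=-2.0625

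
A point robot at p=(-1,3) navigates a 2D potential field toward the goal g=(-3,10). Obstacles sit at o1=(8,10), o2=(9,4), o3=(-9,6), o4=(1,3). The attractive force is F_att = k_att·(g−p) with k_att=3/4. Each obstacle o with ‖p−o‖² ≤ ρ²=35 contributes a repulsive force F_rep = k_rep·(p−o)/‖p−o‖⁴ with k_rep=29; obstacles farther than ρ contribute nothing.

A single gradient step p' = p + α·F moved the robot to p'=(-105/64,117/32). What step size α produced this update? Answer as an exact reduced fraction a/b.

F_att = 3/4·(g−p) = 3/4·(-2,7) = (-1.5000,5.2500)
o1: d²=130 > ρ²=35 → inactive
o2: d²=101 > ρ²=35 → inactive
o3: d²=73 > ρ²=35 → inactive
o4: d²=4 ≤ ρ²=35; F_rep = 29·(-2,0)/4² = (-3.6250,0.0000)
F = F_att + ΣF_rep = (-5.1250,5.2500)
Δp = p'−p = (-0.6406,0.6562); α = Δx/Fx = (-41/64) / (-41/8) = 1/8
check: Δy/Fy = (21/32) / (21/4) = 1/8 ✓

α = 1/8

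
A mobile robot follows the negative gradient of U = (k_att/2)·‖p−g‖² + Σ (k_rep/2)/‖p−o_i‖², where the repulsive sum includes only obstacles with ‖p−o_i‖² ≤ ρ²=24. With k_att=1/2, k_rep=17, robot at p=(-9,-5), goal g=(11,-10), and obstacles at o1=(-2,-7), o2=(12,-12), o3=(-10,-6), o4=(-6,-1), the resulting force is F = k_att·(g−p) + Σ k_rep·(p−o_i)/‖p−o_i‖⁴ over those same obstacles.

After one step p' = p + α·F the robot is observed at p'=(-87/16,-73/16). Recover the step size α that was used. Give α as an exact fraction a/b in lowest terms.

α = 1/4

F_att = 1/2·(g−p) = 1/2·(20,-5) = (10.0000,-2.5000)
o1: d²=53 > ρ²=24 → inactive
o2: d²=490 > ρ²=24 → inactive
o3: d²=2 ≤ ρ²=24; F_rep = 17·(1,1)/2² = (4.2500,4.2500)
o4: d²=25 > ρ²=24 → inactive
F = F_att + ΣF_rep = (14.2500,1.7500)
Δp = p'−p = (3.5625,0.4375); α = Δx/Fx = (57/16) / (57/4) = 1/4
check: Δy/Fy = (7/16) / (7/4) = 1/4 ✓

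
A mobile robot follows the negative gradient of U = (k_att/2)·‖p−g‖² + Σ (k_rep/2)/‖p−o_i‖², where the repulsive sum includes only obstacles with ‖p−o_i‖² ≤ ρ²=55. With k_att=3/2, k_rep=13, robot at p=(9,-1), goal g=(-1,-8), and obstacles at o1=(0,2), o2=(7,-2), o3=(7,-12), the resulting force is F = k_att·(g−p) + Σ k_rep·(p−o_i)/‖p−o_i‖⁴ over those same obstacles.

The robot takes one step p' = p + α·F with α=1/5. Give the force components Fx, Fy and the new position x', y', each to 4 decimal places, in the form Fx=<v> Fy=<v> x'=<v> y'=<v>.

Fx=-13.9600 Fy=-9.9800 x'=6.2080 y'=-2.9960

F_att = 3/2·(g−p) = 3/2·(-10,-7) = (-15.0000,-10.5000)
o1: d²=90 > ρ²=55 → inactive
o2: d²=5 ≤ ρ²=55; F_rep = 13·(2,1)/5² = (1.0400,0.5200)
o3: d²=125 > ρ²=55 → inactive
F = F_att + ΣF_rep = (-13.9600,-9.9800)
p' = p + 1/5·F = (6.2080,-2.9960)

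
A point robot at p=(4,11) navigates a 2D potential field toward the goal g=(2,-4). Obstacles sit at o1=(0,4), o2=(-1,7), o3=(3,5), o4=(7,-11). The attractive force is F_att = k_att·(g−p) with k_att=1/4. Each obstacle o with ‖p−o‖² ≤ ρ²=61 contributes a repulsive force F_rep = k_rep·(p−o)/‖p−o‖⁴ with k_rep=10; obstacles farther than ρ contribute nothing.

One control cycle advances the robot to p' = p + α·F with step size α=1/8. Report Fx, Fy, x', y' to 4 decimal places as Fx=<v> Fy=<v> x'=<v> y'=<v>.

F_att = 1/4·(g−p) = 1/4·(-2,-15) = (-0.5000,-3.7500)
o1: d²=65 > ρ²=61 → inactive
o2: d²=41 ≤ ρ²=61; F_rep = 10·(5,4)/41² = (0.0297,0.0238)
o3: d²=37 ≤ ρ²=61; F_rep = 10·(1,6)/37² = (0.0073,0.0438)
o4: d²=493 > ρ²=61 → inactive
F = F_att + ΣF_rep = (-0.4630,-3.6824)
p' = p + 1/8·F = (3.9421,10.5397)

Fx=-0.4630 Fy=-3.6824 x'=3.9421 y'=10.5397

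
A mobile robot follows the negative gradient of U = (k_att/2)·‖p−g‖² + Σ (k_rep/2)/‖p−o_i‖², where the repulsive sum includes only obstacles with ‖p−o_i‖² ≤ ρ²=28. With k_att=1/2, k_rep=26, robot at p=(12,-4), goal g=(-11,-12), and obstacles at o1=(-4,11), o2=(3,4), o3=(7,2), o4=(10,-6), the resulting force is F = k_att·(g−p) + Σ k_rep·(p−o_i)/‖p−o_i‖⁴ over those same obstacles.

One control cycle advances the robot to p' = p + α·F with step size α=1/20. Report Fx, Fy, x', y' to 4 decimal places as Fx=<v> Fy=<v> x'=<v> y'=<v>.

Fx=-10.6875 Fy=-3.1875 x'=11.4656 y'=-4.1594

F_att = 1/2·(g−p) = 1/2·(-23,-8) = (-11.5000,-4.0000)
o1: d²=481 > ρ²=28 → inactive
o2: d²=145 > ρ²=28 → inactive
o3: d²=61 > ρ²=28 → inactive
o4: d²=8 ≤ ρ²=28; F_rep = 26·(2,2)/8² = (0.8125,0.8125)
F = F_att + ΣF_rep = (-10.6875,-3.1875)
p' = p + 1/20·F = (11.4656,-4.1594)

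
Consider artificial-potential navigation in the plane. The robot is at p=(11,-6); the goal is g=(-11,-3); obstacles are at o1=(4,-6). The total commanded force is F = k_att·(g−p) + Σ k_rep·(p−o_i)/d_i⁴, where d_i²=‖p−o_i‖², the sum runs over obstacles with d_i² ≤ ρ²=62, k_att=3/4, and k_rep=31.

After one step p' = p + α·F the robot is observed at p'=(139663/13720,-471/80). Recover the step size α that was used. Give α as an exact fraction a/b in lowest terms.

α = 1/20

F_att = 3/4·(g−p) = 3/4·(-22,3) = (-16.5000,2.2500)
o1: d²=49 ≤ ρ²=62; F_rep = 31·(7,0)/49² = (0.0904,0.0000)
F = F_att + ΣF_rep = (-16.4096,2.2500)
Δp = p'−p = (-0.8205,0.1125); α = Δx/Fx = (-11257/13720) / (-11257/686) = 1/20
check: Δy/Fy = (9/80) / (9/4) = 1/20 ✓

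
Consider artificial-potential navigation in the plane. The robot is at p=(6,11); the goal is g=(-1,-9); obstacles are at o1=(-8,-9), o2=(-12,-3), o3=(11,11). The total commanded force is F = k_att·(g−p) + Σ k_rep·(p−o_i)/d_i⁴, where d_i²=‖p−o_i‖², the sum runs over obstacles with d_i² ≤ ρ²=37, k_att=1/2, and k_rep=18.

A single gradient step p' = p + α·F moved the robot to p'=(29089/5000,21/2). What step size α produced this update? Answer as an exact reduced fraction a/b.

F_att = 1/2·(g−p) = 1/2·(-7,-20) = (-3.5000,-10.0000)
o1: d²=596 > ρ²=37 → inactive
o2: d²=520 > ρ²=37 → inactive
o3: d²=25 ≤ ρ²=37; F_rep = 18·(-5,0)/25² = (-0.1440,0.0000)
F = F_att + ΣF_rep = (-3.6440,-10.0000)
Δp = p'−p = (-0.1822,-0.5000); α = Δx/Fx = (-911/5000) / (-911/250) = 1/20
check: Δy/Fy = (-1/2) / (-10) = 1/20 ✓

α = 1/20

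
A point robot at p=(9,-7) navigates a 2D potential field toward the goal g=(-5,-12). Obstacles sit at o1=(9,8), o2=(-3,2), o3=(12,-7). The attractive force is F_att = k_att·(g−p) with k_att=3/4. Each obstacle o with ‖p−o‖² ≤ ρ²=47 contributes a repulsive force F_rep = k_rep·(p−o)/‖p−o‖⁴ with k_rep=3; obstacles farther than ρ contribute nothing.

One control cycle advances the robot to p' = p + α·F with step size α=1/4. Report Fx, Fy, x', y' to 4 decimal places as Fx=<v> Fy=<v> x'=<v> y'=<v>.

F_att = 3/4·(g−p) = 3/4·(-14,-5) = (-10.5000,-3.7500)
o1: d²=225 > ρ²=47 → inactive
o2: d²=225 > ρ²=47 → inactive
o3: d²=9 ≤ ρ²=47; F_rep = 3·(-3,0)/9² = (-0.1111,0.0000)
F = F_att + ΣF_rep = (-10.6111,-3.7500)
p' = p + 1/4·F = (6.3472,-7.9375)

Fx=-10.6111 Fy=-3.7500 x'=6.3472 y'=-7.9375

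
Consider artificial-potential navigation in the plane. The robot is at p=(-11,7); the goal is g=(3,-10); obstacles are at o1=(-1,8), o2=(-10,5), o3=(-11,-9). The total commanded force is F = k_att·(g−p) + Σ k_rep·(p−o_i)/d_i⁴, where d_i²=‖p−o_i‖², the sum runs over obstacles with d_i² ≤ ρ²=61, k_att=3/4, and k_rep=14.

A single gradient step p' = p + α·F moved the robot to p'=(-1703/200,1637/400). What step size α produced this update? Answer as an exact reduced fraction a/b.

α = 1/4

F_att = 3/4·(g−p) = 3/4·(14,-17) = (10.5000,-12.7500)
o1: d²=101 > ρ²=61 → inactive
o2: d²=5 ≤ ρ²=61; F_rep = 14·(-1,2)/5² = (-0.5600,1.1200)
o3: d²=256 > ρ²=61 → inactive
F = F_att + ΣF_rep = (9.9400,-11.6300)
Δp = p'−p = (2.4850,-2.9075); α = Δx/Fx = (497/200) / (497/50) = 1/4
check: Δy/Fy = (-1163/400) / (-1163/100) = 1/4 ✓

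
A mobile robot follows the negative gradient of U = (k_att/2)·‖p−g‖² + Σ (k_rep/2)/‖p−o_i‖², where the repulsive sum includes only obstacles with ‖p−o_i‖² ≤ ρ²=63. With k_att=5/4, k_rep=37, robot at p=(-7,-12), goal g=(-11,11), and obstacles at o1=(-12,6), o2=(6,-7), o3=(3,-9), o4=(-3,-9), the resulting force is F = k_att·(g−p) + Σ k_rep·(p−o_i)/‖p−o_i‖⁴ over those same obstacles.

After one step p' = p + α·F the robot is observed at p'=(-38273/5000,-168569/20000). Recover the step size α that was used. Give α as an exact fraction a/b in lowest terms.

α = 1/8

F_att = 5/4·(g−p) = 5/4·(-4,23) = (-5.0000,28.7500)
o1: d²=349 > ρ²=63 → inactive
o2: d²=194 > ρ²=63 → inactive
o3: d²=109 > ρ²=63 → inactive
o4: d²=25 ≤ ρ²=63; F_rep = 37·(-4,-3)/25² = (-0.2368,-0.1776)
F = F_att + ΣF_rep = (-5.2368,28.5724)
Δp = p'−p = (-0.6546,3.5715); α = Δx/Fx = (-3273/5000) / (-3273/625) = 1/8
check: Δy/Fy = (71431/20000) / (71431/2500) = 1/8 ✓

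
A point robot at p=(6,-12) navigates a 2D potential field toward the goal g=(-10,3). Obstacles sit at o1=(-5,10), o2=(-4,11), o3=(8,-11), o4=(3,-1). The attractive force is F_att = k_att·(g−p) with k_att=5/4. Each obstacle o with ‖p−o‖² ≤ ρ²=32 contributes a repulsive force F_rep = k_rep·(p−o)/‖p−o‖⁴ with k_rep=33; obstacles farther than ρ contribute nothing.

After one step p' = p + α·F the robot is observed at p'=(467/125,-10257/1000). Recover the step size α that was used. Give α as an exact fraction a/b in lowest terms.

F_att = 5/4·(g−p) = 5/4·(-16,15) = (-20.0000,18.7500)
o1: d²=605 > ρ²=32 → inactive
o2: d²=629 > ρ²=32 → inactive
o3: d²=5 ≤ ρ²=32; F_rep = 33·(-2,-1)/5² = (-2.6400,-1.3200)
o4: d²=130 > ρ²=32 → inactive
F = F_att + ΣF_rep = (-22.6400,17.4300)
Δp = p'−p = (-2.2640,1.7430); α = Δx/Fx = (-283/125) / (-566/25) = 1/10
check: Δy/Fy = (1743/1000) / (1743/100) = 1/10 ✓

α = 1/10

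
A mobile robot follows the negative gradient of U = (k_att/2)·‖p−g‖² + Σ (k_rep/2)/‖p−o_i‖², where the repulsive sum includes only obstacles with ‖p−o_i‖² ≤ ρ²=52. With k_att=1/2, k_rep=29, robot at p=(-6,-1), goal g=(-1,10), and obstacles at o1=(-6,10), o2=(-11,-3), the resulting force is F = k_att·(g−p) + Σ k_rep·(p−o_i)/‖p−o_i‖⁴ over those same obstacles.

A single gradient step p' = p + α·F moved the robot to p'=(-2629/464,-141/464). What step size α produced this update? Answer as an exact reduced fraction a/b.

F_att = 1/2·(g−p) = 1/2·(5,11) = (2.5000,5.5000)
o1: d²=121 > ρ²=52 → inactive
o2: d²=29 ≤ ρ²=52; F_rep = 29·(5,2)/29² = (0.1724,0.0690)
F = F_att + ΣF_rep = (2.6724,5.5690)
Δp = p'−p = (0.3341,0.6961); α = Δx/Fx = (155/464) / (155/58) = 1/8
check: Δy/Fy = (323/464) / (323/58) = 1/8 ✓

α = 1/8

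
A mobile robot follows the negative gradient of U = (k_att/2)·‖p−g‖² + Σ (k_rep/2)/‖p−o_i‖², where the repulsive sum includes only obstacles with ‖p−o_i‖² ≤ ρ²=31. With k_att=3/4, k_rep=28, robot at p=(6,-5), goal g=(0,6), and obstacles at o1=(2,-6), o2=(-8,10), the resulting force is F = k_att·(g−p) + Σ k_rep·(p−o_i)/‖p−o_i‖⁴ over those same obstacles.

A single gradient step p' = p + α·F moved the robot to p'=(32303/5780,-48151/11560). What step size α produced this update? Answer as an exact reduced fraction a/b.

F_att = 3/4·(g−p) = 3/4·(-6,11) = (-4.5000,8.2500)
o1: d²=17 ≤ ρ²=31; F_rep = 28·(4,1)/17² = (0.3875,0.0969)
o2: d²=421 > ρ²=31 → inactive
F = F_att + ΣF_rep = (-4.1125,8.3469)
Δp = p'−p = (-0.4112,0.8347); α = Δx/Fx = (-2377/5780) / (-2377/578) = 1/10
check: Δy/Fy = (9649/11560) / (9649/1156) = 1/10 ✓

α = 1/10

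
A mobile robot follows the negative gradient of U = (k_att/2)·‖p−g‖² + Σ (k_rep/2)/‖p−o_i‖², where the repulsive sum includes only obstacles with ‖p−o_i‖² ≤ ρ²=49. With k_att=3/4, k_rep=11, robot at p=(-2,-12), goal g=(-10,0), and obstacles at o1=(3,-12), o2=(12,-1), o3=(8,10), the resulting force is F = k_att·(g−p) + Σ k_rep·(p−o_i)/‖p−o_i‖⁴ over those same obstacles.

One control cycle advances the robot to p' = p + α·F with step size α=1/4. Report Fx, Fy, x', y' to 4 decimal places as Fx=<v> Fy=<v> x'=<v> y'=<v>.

F_att = 3/4·(g−p) = 3/4·(-8,12) = (-6.0000,9.0000)
o1: d²=25 ≤ ρ²=49; F_rep = 11·(-5,0)/25² = (-0.0880,0.0000)
o2: d²=317 > ρ²=49 → inactive
o3: d²=584 > ρ²=49 → inactive
F = F_att + ΣF_rep = (-6.0880,9.0000)
p' = p + 1/4·F = (-3.5220,-9.7500)

Fx=-6.0880 Fy=9.0000 x'=-3.5220 y'=-9.7500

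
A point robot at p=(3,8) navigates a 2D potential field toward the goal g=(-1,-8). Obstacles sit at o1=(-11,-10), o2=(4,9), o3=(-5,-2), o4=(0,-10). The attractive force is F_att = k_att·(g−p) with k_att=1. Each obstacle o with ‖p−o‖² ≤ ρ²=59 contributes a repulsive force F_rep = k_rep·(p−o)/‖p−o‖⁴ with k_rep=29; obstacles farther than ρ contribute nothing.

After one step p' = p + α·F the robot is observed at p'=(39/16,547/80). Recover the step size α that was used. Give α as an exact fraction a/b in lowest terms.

F_att = 1·(g−p) = 1·(-4,-16) = (-4.0000,-16.0000)
o1: d²=520 > ρ²=59 → inactive
o2: d²=2 ≤ ρ²=59; F_rep = 29·(-1,-1)/2² = (-7.2500,-7.2500)
o3: d²=164 > ρ²=59 → inactive
o4: d²=333 > ρ²=59 → inactive
F = F_att + ΣF_rep = (-11.2500,-23.2500)
Δp = p'−p = (-0.5625,-1.1625); α = Δx/Fx = (-9/16) / (-45/4) = 1/20
check: Δy/Fy = (-93/80) / (-93/4) = 1/20 ✓

α = 1/20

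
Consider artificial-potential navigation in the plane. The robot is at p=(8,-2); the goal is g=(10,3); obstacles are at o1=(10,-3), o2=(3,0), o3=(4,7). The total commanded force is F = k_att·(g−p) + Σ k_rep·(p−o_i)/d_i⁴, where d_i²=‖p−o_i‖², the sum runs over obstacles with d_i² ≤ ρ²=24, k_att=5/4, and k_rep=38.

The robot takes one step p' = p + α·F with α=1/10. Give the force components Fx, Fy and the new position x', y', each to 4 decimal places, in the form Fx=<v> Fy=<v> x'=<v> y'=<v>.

Fx=-0.5400 Fy=7.7700 x'=7.9460 y'=-1.2230

F_att = 5/4·(g−p) = 5/4·(2,5) = (2.5000,6.2500)
o1: d²=5 ≤ ρ²=24; F_rep = 38·(-2,1)/5² = (-3.0400,1.5200)
o2: d²=29 > ρ²=24 → inactive
o3: d²=97 > ρ²=24 → inactive
F = F_att + ΣF_rep = (-0.5400,7.7700)
p' = p + 1/10·F = (7.9460,-1.2230)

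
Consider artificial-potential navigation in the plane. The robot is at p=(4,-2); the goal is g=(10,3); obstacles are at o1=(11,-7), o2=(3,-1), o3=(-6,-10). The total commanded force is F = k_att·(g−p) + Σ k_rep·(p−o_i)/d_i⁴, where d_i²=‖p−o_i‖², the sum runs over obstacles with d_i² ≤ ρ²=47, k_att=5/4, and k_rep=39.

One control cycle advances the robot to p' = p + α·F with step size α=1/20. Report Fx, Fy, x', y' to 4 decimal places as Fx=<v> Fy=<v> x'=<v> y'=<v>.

F_att = 5/4·(g−p) = 5/4·(6,5) = (7.5000,6.2500)
o1: d²=74 > ρ²=47 → inactive
o2: d²=2 ≤ ρ²=47; F_rep = 39·(1,-1)/2² = (9.7500,-9.7500)
o3: d²=164 > ρ²=47 → inactive
F = F_att + ΣF_rep = (17.2500,-3.5000)
p' = p + 1/20·F = (4.8625,-2.1750)

Fx=17.2500 Fy=-3.5000 x'=4.8625 y'=-2.1750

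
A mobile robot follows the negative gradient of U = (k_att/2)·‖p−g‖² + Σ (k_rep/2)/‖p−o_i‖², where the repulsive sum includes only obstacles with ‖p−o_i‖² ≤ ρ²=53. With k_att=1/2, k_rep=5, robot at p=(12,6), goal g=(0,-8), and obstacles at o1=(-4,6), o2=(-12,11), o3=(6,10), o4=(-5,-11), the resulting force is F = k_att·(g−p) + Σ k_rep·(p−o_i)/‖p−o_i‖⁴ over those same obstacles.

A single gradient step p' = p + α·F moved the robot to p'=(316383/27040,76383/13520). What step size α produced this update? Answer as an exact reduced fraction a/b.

F_att = 1/2·(g−p) = 1/2·(-12,-14) = (-6.0000,-7.0000)
o1: d²=256 > ρ²=53 → inactive
o2: d²=601 > ρ²=53 → inactive
o3: d²=52 ≤ ρ²=53; F_rep = 5·(6,-4)/52² = (0.0111,-0.0074)
o4: d²=578 > ρ²=53 → inactive
F = F_att + ΣF_rep = (-5.9889,-7.0074)
Δp = p'−p = (-0.2994,-0.3504); α = Δx/Fx = (-8097/27040) / (-8097/1352) = 1/20
check: Δy/Fy = (-4737/13520) / (-4737/676) = 1/20 ✓

α = 1/20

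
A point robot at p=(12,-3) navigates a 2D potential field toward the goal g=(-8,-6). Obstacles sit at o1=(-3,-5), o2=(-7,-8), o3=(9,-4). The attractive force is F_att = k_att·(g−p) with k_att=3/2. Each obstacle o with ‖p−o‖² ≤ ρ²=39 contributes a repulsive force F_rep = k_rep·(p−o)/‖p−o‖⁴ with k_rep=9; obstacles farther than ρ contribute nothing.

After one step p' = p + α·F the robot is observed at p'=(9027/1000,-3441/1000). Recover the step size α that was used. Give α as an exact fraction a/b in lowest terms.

F_att = 3/2·(g−p) = 3/2·(-20,-3) = (-30.0000,-4.5000)
o1: d²=229 > ρ²=39 → inactive
o2: d²=386 > ρ²=39 → inactive
o3: d²=10 ≤ ρ²=39; F_rep = 9·(3,1)/10² = (0.2700,0.0900)
F = F_att + ΣF_rep = (-29.7300,-4.4100)
Δp = p'−p = (-2.9730,-0.4410); α = Δx/Fx = (-2973/1000) / (-2973/100) = 1/10
check: Δy/Fy = (-441/1000) / (-441/100) = 1/10 ✓

α = 1/10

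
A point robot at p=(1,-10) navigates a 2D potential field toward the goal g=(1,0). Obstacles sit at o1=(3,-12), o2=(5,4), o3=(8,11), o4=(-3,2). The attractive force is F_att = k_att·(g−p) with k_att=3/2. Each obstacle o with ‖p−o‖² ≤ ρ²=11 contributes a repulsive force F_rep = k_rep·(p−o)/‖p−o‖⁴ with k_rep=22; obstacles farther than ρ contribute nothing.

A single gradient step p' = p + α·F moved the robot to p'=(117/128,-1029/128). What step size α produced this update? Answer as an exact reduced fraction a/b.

α = 1/8

F_att = 3/2·(g−p) = 3/2·(0,10) = (0.0000,15.0000)
o1: d²=8 ≤ ρ²=11; F_rep = 22·(-2,2)/8² = (-0.6875,0.6875)
o2: d²=212 > ρ²=11 → inactive
o3: d²=490 > ρ²=11 → inactive
o4: d²=160 > ρ²=11 → inactive
F = F_att + ΣF_rep = (-0.6875,15.6875)
Δp = p'−p = (-0.0859,1.9609); α = Δx/Fx = (-11/128) / (-11/16) = 1/8
check: Δy/Fy = (251/128) / (251/16) = 1/8 ✓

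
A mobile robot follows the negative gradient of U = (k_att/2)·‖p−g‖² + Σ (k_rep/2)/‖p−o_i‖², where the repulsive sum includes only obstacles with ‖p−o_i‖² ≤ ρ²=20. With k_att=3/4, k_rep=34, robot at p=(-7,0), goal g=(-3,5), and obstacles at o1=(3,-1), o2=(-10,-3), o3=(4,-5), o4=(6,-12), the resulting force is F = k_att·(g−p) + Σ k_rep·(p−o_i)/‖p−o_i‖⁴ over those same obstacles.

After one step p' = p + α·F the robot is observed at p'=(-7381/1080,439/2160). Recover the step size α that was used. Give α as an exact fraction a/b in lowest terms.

F_att = 3/4·(g−p) = 3/4·(4,5) = (3.0000,3.7500)
o1: d²=101 > ρ²=20 → inactive
o2: d²=18 ≤ ρ²=20; F_rep = 34·(3,3)/18² = (0.3148,0.3148)
o3: d²=146 > ρ²=20 → inactive
o4: d²=313 > ρ²=20 → inactive
F = F_att + ΣF_rep = (3.3148,4.0648)
Δp = p'−p = (0.1657,0.2032); α = Δx/Fx = (179/1080) / (179/54) = 1/20
check: Δy/Fy = (439/2160) / (439/108) = 1/20 ✓

α = 1/20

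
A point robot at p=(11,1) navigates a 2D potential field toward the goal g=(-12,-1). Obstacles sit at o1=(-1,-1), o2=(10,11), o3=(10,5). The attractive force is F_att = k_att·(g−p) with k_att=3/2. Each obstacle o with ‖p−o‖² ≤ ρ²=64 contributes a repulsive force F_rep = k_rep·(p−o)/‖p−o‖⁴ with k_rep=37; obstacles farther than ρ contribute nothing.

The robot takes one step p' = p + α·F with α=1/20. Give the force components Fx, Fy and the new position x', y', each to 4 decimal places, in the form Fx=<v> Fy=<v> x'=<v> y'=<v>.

F_att = 3/2·(g−p) = 3/2·(-23,-2) = (-34.5000,-3.0000)
o1: d²=148 > ρ²=64 → inactive
o2: d²=101 > ρ²=64 → inactive
o3: d²=17 ≤ ρ²=64; F_rep = 37·(1,-4)/17² = (0.1280,-0.5121)
F = F_att + ΣF_rep = (-34.3720,-3.5121)
p' = p + 1/20·F = (9.2814,0.8244)

Fx=-34.3720 Fy=-3.5121 x'=9.2814 y'=0.8244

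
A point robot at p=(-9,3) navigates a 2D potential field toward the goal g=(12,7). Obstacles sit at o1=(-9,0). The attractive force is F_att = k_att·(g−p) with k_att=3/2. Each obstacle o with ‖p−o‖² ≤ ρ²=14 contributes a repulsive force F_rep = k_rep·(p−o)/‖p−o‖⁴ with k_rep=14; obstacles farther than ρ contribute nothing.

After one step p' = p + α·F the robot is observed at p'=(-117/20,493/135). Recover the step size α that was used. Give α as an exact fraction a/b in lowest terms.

α = 1/10

F_att = 3/2·(g−p) = 3/2·(21,4) = (31.5000,6.0000)
o1: d²=9 ≤ ρ²=14; F_rep = 14·(0,3)/9² = (0.0000,0.5185)
F = F_att + ΣF_rep = (31.5000,6.5185)
Δp = p'−p = (3.1500,0.6519); α = Δx/Fx = (63/20) / (63/2) = 1/10
check: Δy/Fy = (88/135) / (176/27) = 1/10 ✓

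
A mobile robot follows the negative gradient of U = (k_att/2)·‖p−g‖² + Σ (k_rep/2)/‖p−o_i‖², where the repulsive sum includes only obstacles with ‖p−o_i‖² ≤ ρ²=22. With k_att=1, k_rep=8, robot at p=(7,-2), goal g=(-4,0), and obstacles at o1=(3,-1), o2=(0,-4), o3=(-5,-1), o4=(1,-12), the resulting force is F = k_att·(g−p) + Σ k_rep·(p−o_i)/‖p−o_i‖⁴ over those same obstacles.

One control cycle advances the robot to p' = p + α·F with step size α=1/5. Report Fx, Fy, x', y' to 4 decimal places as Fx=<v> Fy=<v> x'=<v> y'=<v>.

Fx=-10.8893 Fy=1.9723 x'=4.8221 y'=-1.6055

F_att = 1·(g−p) = 1·(-11,2) = (-11.0000,2.0000)
o1: d²=17 ≤ ρ²=22; F_rep = 8·(4,-1)/17² = (0.1107,-0.0277)
o2: d²=53 > ρ²=22 → inactive
o3: d²=145 > ρ²=22 → inactive
o4: d²=136 > ρ²=22 → inactive
F = F_att + ΣF_rep = (-10.8893,1.9723)
p' = p + 1/5·F = (4.8221,-1.6055)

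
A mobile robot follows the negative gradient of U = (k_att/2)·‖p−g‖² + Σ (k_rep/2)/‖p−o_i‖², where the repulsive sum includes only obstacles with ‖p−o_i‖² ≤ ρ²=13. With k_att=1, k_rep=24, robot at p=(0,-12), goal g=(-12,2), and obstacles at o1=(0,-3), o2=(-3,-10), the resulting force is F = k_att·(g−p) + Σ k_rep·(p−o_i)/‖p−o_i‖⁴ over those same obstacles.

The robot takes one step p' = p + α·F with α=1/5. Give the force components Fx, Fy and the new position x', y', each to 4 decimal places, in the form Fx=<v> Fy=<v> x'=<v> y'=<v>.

Fx=-11.5740 Fy=13.7160 x'=-2.3148 y'=-9.2568

F_att = 1·(g−p) = 1·(-12,14) = (-12.0000,14.0000)
o1: d²=81 > ρ²=13 → inactive
o2: d²=13 ≤ ρ²=13; F_rep = 24·(3,-2)/13² = (0.4260,-0.2840)
F = F_att + ΣF_rep = (-11.5740,13.7160)
p' = p + 1/5·F = (-2.3148,-9.2568)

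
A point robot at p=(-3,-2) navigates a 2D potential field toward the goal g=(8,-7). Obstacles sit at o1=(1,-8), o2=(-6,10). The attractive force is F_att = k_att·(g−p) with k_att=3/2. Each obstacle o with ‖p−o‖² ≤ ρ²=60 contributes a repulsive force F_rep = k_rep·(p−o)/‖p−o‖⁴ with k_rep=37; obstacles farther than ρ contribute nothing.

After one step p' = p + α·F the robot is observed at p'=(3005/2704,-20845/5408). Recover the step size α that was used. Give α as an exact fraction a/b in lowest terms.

F_att = 3/2·(g−p) = 3/2·(11,-5) = (16.5000,-7.5000)
o1: d²=52 ≤ ρ²=60; F_rep = 37·(-4,6)/52² = (-0.0547,0.0821)
o2: d²=153 > ρ²=60 → inactive
F = F_att + ΣF_rep = (16.4453,-7.4179)
Δp = p'−p = (4.1113,-1.8545); α = Δx/Fx = (11117/2704) / (11117/676) = 1/4
check: Δy/Fy = (-10029/5408) / (-10029/1352) = 1/4 ✓

α = 1/4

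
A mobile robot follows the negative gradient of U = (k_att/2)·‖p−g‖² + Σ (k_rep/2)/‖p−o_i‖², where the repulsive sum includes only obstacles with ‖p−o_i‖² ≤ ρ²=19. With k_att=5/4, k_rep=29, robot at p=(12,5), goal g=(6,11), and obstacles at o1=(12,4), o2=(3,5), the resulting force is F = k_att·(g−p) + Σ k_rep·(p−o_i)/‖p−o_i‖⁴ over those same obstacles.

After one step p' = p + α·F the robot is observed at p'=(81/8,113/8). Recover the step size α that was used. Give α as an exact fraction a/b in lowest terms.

F_att = 5/4·(g−p) = 5/4·(-6,6) = (-7.5000,7.5000)
o1: d²=1 ≤ ρ²=19; F_rep = 29·(0,1)/1² = (0.0000,29.0000)
o2: d²=81 > ρ²=19 → inactive
F = F_att + ΣF_rep = (-7.5000,36.5000)
Δp = p'−p = (-1.8750,9.1250); α = Δx/Fx = (-15/8) / (-15/2) = 1/4
check: Δy/Fy = (73/8) / (73/2) = 1/4 ✓

α = 1/4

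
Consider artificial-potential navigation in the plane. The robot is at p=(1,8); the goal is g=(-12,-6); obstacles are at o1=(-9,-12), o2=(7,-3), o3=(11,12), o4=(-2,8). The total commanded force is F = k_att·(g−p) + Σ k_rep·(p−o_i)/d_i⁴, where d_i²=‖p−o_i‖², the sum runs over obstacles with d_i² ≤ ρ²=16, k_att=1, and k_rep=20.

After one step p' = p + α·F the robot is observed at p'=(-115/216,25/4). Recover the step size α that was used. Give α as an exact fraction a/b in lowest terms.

α = 1/8

F_att = 1·(g−p) = 1·(-13,-14) = (-13.0000,-14.0000)
o1: d²=500 > ρ²=16 → inactive
o2: d²=157 > ρ²=16 → inactive
o3: d²=116 > ρ²=16 → inactive
o4: d²=9 ≤ ρ²=16; F_rep = 20·(3,0)/9² = (0.7407,0.0000)
F = F_att + ΣF_rep = (-12.2593,-14.0000)
Δp = p'−p = (-1.5324,-1.7500); α = Δx/Fx = (-331/216) / (-331/27) = 1/8
check: Δy/Fy = (-7/4) / (-14) = 1/8 ✓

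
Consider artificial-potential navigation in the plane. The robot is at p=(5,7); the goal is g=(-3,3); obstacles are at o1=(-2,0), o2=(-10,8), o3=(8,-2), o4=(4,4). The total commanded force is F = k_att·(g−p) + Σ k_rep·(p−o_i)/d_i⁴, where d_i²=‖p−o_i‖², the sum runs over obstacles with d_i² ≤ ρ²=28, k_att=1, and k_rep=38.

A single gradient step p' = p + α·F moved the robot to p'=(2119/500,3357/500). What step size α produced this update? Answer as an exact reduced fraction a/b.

F_att = 1·(g−p) = 1·(-8,-4) = (-8.0000,-4.0000)
o1: d²=98 > ρ²=28 → inactive
o2: d²=226 > ρ²=28 → inactive
o3: d²=90 > ρ²=28 → inactive
o4: d²=10 ≤ ρ²=28; F_rep = 38·(1,3)/10² = (0.3800,1.1400)
F = F_att + ΣF_rep = (-7.6200,-2.8600)
Δp = p'−p = (-0.7620,-0.2860); α = Δx/Fx = (-381/500) / (-381/50) = 1/10
check: Δy/Fy = (-143/500) / (-143/50) = 1/10 ✓

α = 1/10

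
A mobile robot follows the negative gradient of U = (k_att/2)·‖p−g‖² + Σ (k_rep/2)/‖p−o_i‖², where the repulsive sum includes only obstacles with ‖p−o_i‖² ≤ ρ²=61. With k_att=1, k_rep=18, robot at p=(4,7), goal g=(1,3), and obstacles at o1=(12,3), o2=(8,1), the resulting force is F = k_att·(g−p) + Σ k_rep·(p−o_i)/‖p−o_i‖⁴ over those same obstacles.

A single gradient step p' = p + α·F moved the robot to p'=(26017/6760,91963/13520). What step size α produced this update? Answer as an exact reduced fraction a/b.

F_att = 1·(g−p) = 1·(-3,-4) = (-3.0000,-4.0000)
o1: d²=80 > ρ²=61 → inactive
o2: d²=52 ≤ ρ²=61; F_rep = 18·(-4,6)/52² = (-0.0266,0.0399)
F = F_att + ΣF_rep = (-3.0266,-3.9601)
Δp = p'−p = (-0.1513,-0.1980); α = Δx/Fx = (-1023/6760) / (-1023/338) = 1/20
check: Δy/Fy = (-2677/13520) / (-2677/676) = 1/20 ✓

α = 1/20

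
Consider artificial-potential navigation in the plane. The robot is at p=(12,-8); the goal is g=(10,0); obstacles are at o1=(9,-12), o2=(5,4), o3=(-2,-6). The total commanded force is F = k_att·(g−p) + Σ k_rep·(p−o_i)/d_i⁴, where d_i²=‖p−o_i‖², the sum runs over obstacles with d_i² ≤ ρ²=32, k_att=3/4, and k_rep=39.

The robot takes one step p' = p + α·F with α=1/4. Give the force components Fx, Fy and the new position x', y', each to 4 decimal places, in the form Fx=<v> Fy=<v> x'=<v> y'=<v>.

F_att = 3/4·(g−p) = 3/4·(-2,8) = (-1.5000,6.0000)
o1: d²=25 ≤ ρ²=32; F_rep = 39·(3,4)/25² = (0.1872,0.2496)
o2: d²=193 > ρ²=32 → inactive
o3: d²=200 > ρ²=32 → inactive
F = F_att + ΣF_rep = (-1.3128,6.2496)
p' = p + 1/4·F = (11.6718,-6.4376)

Fx=-1.3128 Fy=6.2496 x'=11.6718 y'=-6.4376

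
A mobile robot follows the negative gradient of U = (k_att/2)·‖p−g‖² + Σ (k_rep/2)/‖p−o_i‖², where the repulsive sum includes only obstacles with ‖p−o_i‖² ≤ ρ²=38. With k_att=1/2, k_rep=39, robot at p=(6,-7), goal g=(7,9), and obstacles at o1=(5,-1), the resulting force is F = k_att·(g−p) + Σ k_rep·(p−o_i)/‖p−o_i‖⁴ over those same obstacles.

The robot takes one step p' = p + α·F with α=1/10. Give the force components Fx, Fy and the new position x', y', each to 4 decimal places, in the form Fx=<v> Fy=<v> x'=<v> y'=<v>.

F_att = 1/2·(g−p) = 1/2·(1,16) = (0.5000,8.0000)
o1: d²=37 ≤ ρ²=38; F_rep = 39·(1,-6)/37² = (0.0285,-0.1709)
F = F_att + ΣF_rep = (0.5285,7.8291)
p' = p + 1/10·F = (6.0528,-6.2171)

Fx=0.5285 Fy=7.8291 x'=6.0528 y'=-6.2171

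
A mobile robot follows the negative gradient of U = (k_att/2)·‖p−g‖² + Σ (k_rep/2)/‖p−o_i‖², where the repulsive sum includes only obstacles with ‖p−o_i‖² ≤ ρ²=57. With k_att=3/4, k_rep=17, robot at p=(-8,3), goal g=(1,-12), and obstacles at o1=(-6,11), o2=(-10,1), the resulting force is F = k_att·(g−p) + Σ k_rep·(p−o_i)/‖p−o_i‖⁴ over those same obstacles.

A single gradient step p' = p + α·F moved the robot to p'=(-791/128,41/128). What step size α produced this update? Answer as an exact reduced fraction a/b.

F_att = 3/4·(g−p) = 3/4·(9,-15) = (6.7500,-11.2500)
o1: d²=68 > ρ²=57 → inactive
o2: d²=8 ≤ ρ²=57; F_rep = 17·(2,2)/8² = (0.5312,0.5312)
F = F_att + ΣF_rep = (7.2812,-10.7188)
Δp = p'−p = (1.8203,-2.6797); α = Δx/Fx = (233/128) / (233/32) = 1/4
check: Δy/Fy = (-343/128) / (-343/32) = 1/4 ✓

α = 1/4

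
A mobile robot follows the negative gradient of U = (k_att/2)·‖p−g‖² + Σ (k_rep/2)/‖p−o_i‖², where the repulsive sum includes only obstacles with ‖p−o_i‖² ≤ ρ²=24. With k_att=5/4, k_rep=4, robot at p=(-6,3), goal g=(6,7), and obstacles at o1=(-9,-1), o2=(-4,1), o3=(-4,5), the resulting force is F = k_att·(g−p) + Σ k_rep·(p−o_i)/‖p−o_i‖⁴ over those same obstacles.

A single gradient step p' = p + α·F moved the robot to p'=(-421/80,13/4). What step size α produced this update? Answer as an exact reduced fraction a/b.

α = 1/20

F_att = 5/4·(g−p) = 5/4·(12,4) = (15.0000,5.0000)
o1: d²=25 > ρ²=24 → inactive
o2: d²=8 ≤ ρ²=24; F_rep = 4·(-2,2)/8² = (-0.1250,0.1250)
o3: d²=8 ≤ ρ²=24; F_rep = 4·(-2,-2)/8² = (-0.1250,-0.1250)
F = F_att + ΣF_rep = (14.7500,5.0000)
Δp = p'−p = (0.7375,0.2500); α = Δx/Fx = (59/80) / (59/4) = 1/20
check: Δy/Fy = (1/4) / (5) = 1/20 ✓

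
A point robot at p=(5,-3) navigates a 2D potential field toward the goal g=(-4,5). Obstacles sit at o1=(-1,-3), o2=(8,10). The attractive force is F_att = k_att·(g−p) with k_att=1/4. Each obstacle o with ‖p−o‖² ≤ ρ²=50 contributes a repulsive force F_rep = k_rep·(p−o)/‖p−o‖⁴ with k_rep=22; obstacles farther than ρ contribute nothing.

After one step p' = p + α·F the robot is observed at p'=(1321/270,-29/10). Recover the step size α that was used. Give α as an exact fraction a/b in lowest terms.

F_att = 1/4·(g−p) = 1/4·(-9,8) = (-2.2500,2.0000)
o1: d²=36 ≤ ρ²=50; F_rep = 22·(6,0)/36² = (0.1019,0.0000)
o2: d²=178 > ρ²=50 → inactive
F = F_att + ΣF_rep = (-2.1481,2.0000)
Δp = p'−p = (-0.1074,0.1000); α = Δx/Fx = (-29/270) / (-58/27) = 1/20
check: Δy/Fy = (1/10) / (2) = 1/20 ✓

α = 1/20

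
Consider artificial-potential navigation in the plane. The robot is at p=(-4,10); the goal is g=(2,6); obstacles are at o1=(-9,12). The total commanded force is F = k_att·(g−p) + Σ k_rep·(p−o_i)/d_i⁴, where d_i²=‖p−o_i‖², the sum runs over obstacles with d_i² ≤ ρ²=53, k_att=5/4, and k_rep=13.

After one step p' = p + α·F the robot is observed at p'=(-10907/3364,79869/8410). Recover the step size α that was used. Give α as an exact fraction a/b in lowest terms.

F_att = 5/4·(g−p) = 5/4·(6,-4) = (7.5000,-5.0000)
o1: d²=29 ≤ ρ²=53; F_rep = 13·(5,-2)/29² = (0.0773,-0.0309)
F = F_att + ΣF_rep = (7.5773,-5.0309)
Δp = p'−p = (0.7577,-0.5031); α = Δx/Fx = (2549/3364) / (12745/1682) = 1/10
check: Δy/Fy = (-4231/8410) / (-4231/841) = 1/10 ✓

α = 1/10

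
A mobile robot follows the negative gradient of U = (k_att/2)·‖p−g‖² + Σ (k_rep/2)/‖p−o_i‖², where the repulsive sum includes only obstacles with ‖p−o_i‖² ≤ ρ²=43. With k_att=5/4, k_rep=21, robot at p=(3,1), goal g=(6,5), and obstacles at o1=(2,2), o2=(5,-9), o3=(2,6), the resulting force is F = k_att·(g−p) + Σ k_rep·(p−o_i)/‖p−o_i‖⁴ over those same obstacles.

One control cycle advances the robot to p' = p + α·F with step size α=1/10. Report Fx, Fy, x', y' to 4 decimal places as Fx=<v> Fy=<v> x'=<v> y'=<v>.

Fx=9.0311 Fy=-0.4053 x'=3.9031 y'=0.9595

F_att = 5/4·(g−p) = 5/4·(3,4) = (3.7500,5.0000)
o1: d²=2 ≤ ρ²=43; F_rep = 21·(1,-1)/2² = (5.2500,-5.2500)
o2: d²=104 > ρ²=43 → inactive
o3: d²=26 ≤ ρ²=43; F_rep = 21·(1,-5)/26² = (0.0311,-0.1553)
F = F_att + ΣF_rep = (9.0311,-0.4053)
p' = p + 1/10·F = (3.9031,0.9595)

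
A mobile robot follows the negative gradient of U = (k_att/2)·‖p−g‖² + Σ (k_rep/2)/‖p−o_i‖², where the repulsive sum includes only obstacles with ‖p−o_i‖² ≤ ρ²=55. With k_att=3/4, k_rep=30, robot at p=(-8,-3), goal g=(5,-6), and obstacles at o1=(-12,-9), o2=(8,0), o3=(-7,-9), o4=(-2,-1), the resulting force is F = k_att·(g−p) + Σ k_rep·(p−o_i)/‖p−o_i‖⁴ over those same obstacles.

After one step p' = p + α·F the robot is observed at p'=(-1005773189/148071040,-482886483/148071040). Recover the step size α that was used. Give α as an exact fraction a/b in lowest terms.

F_att = 3/4·(g−p) = 3/4·(13,-3) = (9.7500,-2.2500)
o1: d²=52 ≤ ρ²=55; F_rep = 30·(4,6)/52² = (0.0444,0.0666)
o2: d²=265 > ρ²=55 → inactive
o3: d²=37 ≤ ρ²=55; F_rep = 30·(-1,6)/37² = (-0.0219,0.1315)
o4: d²=40 ≤ ρ²=55; F_rep = 30·(-6,-2)/40² = (-0.1125,-0.0375)
F = F_att + ΣF_rep = (9.6600,-2.0894)
Δp = p'−p = (1.2075,-0.2612); α = Δx/Fx = (178795131/148071040) / (178795131/18508880) = 1/8
check: Δy/Fy = (-38673363/148071040) / (-38673363/18508880) = 1/8 ✓

α = 1/8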